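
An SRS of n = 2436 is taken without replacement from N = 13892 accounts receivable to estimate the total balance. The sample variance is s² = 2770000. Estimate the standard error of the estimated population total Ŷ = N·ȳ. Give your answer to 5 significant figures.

425400

Var(Ŷ) = N²·Var(ȳ) = N²·(1 − n/N)·s²/n.
f = 2436/13892 = 0.17535272; Var(ȳ) = 0.82464728·2770000/2436 = 937.71468.
Var(Ŷ) = 13892² · 937.71468 = 1.8096737 × 10^11.
SE(Ŷ) = √(1.8096737 × 10^11) = 425400.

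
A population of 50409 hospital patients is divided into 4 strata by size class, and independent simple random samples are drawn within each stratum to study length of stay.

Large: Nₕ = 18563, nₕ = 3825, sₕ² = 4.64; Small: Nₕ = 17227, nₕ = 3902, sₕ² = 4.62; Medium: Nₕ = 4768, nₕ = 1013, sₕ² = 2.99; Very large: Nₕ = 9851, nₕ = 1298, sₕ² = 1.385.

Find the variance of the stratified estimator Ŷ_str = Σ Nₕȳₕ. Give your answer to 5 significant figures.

746410

Var(Ŷ_str) = Σₕ Nₕ²(1 − fₕ)sₕ²/nₕ.
Large: 18563²·(1 − 3825/18563)·4.64/3825 = 331874.02.
Small: 17227²·(1 − 3902/17227)·4.62/3902 = 271788.82.
Medium: 4768²·(1 − 1013/4768)·2.99/1013 = 52845.49.
Very large: 9851²·(1 − 1298/9851)·1.385/1298 = 89902.935.
Sum = 746411.27.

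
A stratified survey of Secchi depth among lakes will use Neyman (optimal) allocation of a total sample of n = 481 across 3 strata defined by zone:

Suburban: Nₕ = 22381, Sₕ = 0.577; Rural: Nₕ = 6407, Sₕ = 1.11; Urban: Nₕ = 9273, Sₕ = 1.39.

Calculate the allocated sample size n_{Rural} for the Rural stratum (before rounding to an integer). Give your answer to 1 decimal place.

Neyman allocation: nₕ = n·NₕSₕ / Σⱼ NⱼSⱼ.
Σ NⱼSⱼ = 22381·0.577 + 6407·1.11 + 9273·1.39 = 32915.077.
n_{Rural} = 481·6407·1.11 / 32915.077 = 103.9.

103.9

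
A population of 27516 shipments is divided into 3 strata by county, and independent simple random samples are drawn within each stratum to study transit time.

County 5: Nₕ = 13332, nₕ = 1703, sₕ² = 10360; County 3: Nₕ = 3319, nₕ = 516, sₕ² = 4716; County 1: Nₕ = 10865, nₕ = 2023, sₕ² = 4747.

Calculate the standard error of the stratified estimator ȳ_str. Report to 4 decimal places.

Var(ȳ_str) = Σₕ Wₕ²(1 − fₕ)sₕ²/nₕ with Wₕ = Nₕ/N, N = 27516.
County 5: Wₕ = 0.48451810; term = 0.48451810²·(1 − 0.12773777)·10360/1703 = 1.2456963.
County 3: Wₕ = 0.12062073; term = 0.12062073²·(1 − 0.15546851)·4716/516 = 0.11230106.
County 1: Wₕ = 0.39486117; term = 0.39486117²·(1 − 0.18619420)·4747/2023 = 0.29773712.
Sum = 1.6557345.
SE = √(1.6557345) = 1.2868.

1.2868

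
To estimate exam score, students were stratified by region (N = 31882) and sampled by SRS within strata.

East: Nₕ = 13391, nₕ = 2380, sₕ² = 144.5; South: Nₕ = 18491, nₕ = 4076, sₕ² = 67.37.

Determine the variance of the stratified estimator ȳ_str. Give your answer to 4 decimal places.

Var(ȳ_str) = Σₕ Wₕ²(1 − fₕ)sₕ²/nₕ with Wₕ = Nₕ/N, N = 31882.
East: Wₕ = 0.42001756; term = 0.42001756²·(1 − 0.17773131)·144.5/2380 = 0.0088072343.
South: Wₕ = 0.57998244; term = 0.57998244²·(1 − 0.22043156)·67.37/4076 = 0.0043342734.
Sum = 0.013141508.

0.0131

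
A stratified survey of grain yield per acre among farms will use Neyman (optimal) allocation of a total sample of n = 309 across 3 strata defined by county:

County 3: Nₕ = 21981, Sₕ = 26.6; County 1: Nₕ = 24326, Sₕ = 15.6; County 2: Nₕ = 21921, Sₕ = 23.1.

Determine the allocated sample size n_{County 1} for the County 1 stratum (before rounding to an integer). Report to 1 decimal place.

79.7

Neyman allocation: nₕ = n·NₕSₕ / Σⱼ NⱼSⱼ.
Σ NⱼSⱼ = 21981·26.6 + 24326·15.6 + 21921·23.1 = 1.4705553 × 10^6.
n_{County 1} = 309·24326·15.6 / (1.4705553 × 10^6) = 79.7.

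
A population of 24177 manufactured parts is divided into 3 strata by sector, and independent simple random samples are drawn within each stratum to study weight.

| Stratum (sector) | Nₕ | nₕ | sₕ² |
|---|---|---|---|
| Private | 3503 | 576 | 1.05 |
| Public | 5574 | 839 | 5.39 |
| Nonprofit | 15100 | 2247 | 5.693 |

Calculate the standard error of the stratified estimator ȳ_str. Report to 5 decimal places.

Var(ȳ_str) = Σₕ Wₕ²(1 − fₕ)sₕ²/nₕ with Wₕ = Nₕ/N, N = 24177.
Private: Wₕ = 0.14488977; term = 0.14488977²·(1 − 0.16443049)·1.05/576 = 3.1976053 × 10^-5.
Public: Wₕ = 0.23054970; term = 0.23054970²·(1 − 0.15052027)·5.39/839 = 2.9007409 × 10^-4.
Nonprofit: Wₕ = 0.62456053; term = 0.62456053²·(1 − 0.14880795)·5.693/2247 = 8.4122999 × 10^-4.
Sum = 0.0011632801.
SE = √(0.0011632801) = 0.03411.

0.03411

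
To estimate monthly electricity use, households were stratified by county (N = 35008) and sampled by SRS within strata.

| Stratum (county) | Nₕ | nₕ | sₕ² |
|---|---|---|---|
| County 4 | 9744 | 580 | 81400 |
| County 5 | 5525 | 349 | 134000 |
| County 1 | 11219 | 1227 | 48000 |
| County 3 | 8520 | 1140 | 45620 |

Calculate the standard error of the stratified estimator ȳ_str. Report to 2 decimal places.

Var(ȳ_str) = Σₕ Wₕ²(1 − fₕ)sₕ²/nₕ with Wₕ = Nₕ/N, N = 35008.
County 4: Wₕ = 0.27833638; term = 0.27833638²·(1 − 0.05952381)·81400/580 = 10.225491.
County 5: Wₕ = 0.15782107; term = 0.15782107²·(1 − 0.06316742)·134000/349 = 8.9592431.
County 1: Wₕ = 0.32046961; term = 0.32046961²·(1 − 0.10936804)·48000/1227 = 3.5782333.
County 3: Wₕ = 0.24337294; term = 0.24337294²·(1 − 0.13380282)·45620/1140 = 2.053108.
Sum = 24.816075.
SE = √(24.816075) = 4.98.

4.98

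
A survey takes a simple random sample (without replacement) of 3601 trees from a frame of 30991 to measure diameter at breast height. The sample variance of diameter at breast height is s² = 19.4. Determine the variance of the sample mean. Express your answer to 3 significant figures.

Under SRS without replacement, Var(ȳ) = (1 − f)·s²/n with f = n/N = 3601/30991 = 0.11619502.
Var(ȳ) = (1 − 0.11619502)·19.4/3601 = 0.88380498·0.0053873924 = 0.0047614042.

0.00476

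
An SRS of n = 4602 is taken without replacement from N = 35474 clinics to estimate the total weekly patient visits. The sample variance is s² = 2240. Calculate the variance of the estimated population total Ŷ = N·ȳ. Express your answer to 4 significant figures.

Var(Ŷ) = N²·Var(ȳ) = N²·(1 − n/N)·s²/n.
f = 4602/35474 = 0.12972882; Var(ȳ) = 0.87027118·2240/4602 = 0.42360006.
Var(Ŷ) = 35474² · 0.42360006 = 5.330603 × 10^8.

5.331 × 10^8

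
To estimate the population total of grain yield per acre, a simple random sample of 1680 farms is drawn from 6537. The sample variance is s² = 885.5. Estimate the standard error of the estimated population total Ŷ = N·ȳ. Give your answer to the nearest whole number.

Var(Ŷ) = N²·Var(ȳ) = N²·(1 − n/N)·s²/n.
f = 1680/6537 = 0.25699862; Var(ȳ) = 0.74300138·885.5/1680 = 0.39162364.
Var(Ŷ) = 6537² · 0.39162364 = 1.6735006 × 10^7.
SE(Ŷ) = √(1.6735006 × 10^7) = 4091.

4091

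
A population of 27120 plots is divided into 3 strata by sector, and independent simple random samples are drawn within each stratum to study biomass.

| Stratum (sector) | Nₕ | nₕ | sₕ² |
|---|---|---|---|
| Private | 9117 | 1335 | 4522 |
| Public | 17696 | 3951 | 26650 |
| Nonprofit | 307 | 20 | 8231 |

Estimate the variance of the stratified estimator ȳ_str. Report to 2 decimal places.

2.61

Var(ȳ_str) = Σₕ Wₕ²(1 − fₕ)sₕ²/nₕ with Wₕ = Nₕ/N, N = 27120.
Private: Wₕ = 0.33617257; term = 0.33617257²·(1 − 0.14642975)·4522/1335 = 0.32674812.
Public: Wₕ = 0.65250737; term = 0.65250737²·(1 − 0.22327080)·26650/3951 = 2.2306461.
Nonprofit: Wₕ = 0.01132006; term = 0.01132006²·(1 − 0.06514658)·8231/20 = 0.049301883.
Sum = 2.6066961.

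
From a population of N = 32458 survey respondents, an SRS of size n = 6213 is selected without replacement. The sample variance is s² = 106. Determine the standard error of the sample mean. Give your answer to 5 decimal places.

Under SRS without replacement, Var(ȳ) = (1 − f)·s²/n with f = n/N = 6213/32458 = 0.19141660.
Var(ȳ) = (1 − 0.19141660)·106/6213 = 0.80858340·0.017061001 = 0.013795242.
SE(ȳ) = √(0.013795242) = 0.11745.

0.11745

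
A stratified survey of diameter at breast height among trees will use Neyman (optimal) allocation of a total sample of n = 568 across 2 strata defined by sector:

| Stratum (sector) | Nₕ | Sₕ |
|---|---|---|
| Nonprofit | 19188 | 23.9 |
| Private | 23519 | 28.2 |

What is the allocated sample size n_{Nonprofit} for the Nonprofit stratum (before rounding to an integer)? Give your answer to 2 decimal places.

232.19

Neyman allocation: nₕ = n·NₕSₕ / Σⱼ NⱼSⱼ.
Σ NⱼSⱼ = 19188·23.9 + 23519·28.2 = 1.121829 × 10^6.
n_{Nonprofit} = 568·19188·23.9 / (1.121829 × 10^6) = 232.19.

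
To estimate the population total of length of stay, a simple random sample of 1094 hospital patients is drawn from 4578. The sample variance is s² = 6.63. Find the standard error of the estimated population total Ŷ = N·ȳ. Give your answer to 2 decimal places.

310.90

Var(Ŷ) = N²·Var(ȳ) = N²·(1 − n/N)·s²/n.
f = 1094/4578 = 0.23896898; Var(ȳ) = 0.76103102·6.63/1094 = 0.0046120984.
Var(Ŷ) = 4578² · 0.0046120984 = 96660.746.
SE(Ŷ) = √(96660.746) = 310.90.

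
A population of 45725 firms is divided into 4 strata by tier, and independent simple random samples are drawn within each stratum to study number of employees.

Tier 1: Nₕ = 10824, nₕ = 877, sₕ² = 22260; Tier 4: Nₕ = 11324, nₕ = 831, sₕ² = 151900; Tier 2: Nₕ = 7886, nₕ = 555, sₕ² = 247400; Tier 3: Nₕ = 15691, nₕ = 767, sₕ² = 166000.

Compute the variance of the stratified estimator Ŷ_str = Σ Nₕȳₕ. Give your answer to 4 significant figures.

1.009 × 10^11

Var(Ŷ_str) = Σₕ Nₕ²(1 − fₕ)sₕ²/nₕ.
Tier 1: 10824²·(1 − 877/10824)·22260/877 = 2.732785 × 10^9.
Tier 4: 11324²·(1 − 831/11324)·151900/831 = 2.1719823 × 10^10.
Tier 2: 7886²·(1 − 555/7886)·247400/555 = 2.5770729 × 10^10.
Tier 3: 15691²·(1 − 767/15691)·166000/767 = 5.0681398 × 10^10.
Sum = 1.0090474 × 10^11.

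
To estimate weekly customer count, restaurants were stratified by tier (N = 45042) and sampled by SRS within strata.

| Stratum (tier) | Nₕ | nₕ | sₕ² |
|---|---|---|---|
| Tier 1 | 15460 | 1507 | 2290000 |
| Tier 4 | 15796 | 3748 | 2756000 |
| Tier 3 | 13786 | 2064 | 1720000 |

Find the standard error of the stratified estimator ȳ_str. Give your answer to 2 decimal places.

Var(ȳ_str) = Σₕ Wₕ²(1 − fₕ)sₕ²/nₕ with Wₕ = Nₕ/N, N = 45042.
Tier 1: Wₕ = 0.34323520; term = 0.34323520²·(1 − 0.09747736)·2290000/1507 = 161.57121.
Tier 4: Wₕ = 0.35069491; term = 0.35069491²·(1 − 0.23727526)·2756000/3748 = 68.97733.
Tier 3: Wₕ = 0.30606989; term = 0.30606989²·(1 − 0.14971710)·1720000/2064 = 66.377885.
Sum = 296.92643.
SE = √(296.92643) = 17.23.

17.23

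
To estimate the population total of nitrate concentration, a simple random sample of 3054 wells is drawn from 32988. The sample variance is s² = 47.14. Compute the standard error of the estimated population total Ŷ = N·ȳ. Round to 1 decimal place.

3904.1

Var(Ŷ) = N²·Var(ȳ) = N²·(1 − n/N)·s²/n.
f = 3054/32988 = 0.09257912; Var(ȳ) = 0.90742088·47.14/3054 = 0.01400649.
Var(Ŷ) = 32988² · 0.01400649 = 1.5241976 × 10^7.
SE(Ŷ) = √(1.5241976 × 10^7) = 3904.1.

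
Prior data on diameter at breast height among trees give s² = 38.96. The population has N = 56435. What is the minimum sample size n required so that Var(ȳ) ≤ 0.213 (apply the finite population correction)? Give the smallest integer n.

183

Without fpc, n₀ = s²/D = 38.96/0.213 = 182.9108.
With fpc, (1 − n/N)·s²/n ≤ D requires n ≥ n₀/(1 + n₀/N) = 182.9108/(1 + 182.9108/56435) = 182.3199.
Rounding up, n = 183.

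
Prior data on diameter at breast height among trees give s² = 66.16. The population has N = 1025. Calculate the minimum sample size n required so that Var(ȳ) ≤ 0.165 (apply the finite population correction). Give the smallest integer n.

289

Without fpc, n₀ = s²/D = 66.16/0.165 = 400.9697.
With fpc, (1 − n/N)·s²/n ≤ D requires n ≥ n₀/(1 + n₀/N) = 400.9697/(1 + 400.9697/1025) = 288.2207.
Rounding up, n = 289.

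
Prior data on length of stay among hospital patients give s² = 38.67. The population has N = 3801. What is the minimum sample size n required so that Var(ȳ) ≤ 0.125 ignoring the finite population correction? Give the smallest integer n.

Without fpc, n₀ = s²/D = 38.67/0.125 = 309.3600.
Rounding up, n = 310.

310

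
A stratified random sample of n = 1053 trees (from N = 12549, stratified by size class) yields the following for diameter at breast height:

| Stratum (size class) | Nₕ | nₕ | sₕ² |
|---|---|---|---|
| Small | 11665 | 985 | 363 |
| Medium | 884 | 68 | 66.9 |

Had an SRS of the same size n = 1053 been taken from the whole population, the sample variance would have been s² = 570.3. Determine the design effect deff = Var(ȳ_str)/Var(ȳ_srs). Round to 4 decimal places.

Var(ȳ_str) = Σ Wₕ²(1−fₕ)sₕ²/nₕ with Wₕ = Nₕ/12549:
  Small: (11665/12549)²·(1−985/11665)·363/985 = 0.29154671
  Medium: (884/12549)²·(1−68/884)·66.9/68 = 0.0045065209
  → Var(ȳ_str) = 0.29605323.
Var(ȳ_srs) = (1 − 1053/12549)·570.3/1053 = 0.49614959.
deff = 0.29605323 / 0.49614959 = 0.5967.

0.5967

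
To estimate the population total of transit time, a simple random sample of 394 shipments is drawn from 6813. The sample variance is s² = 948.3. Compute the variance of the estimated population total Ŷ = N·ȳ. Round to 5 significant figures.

1.0526 × 10^8

Var(Ŷ) = N²·Var(ȳ) = N²·(1 − n/N)·s²/n.
f = 394/6813 = 0.05783062; Var(ȳ) = 0.94216938·948.3/394 = 2.267663.
Var(Ŷ) = 6813² · 2.267663 = 1.0525804 × 10^8.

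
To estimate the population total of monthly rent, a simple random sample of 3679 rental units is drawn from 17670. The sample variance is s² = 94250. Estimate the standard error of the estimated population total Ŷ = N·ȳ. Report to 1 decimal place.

Var(Ŷ) = N²·Var(ȳ) = N²·(1 − n/N)·s²/n.
f = 3679/17670 = 0.20820600; Var(ȳ) = 0.79179400·94250/3679 = 20.284475.
Var(Ŷ) = 17670² · 20.284475 = 6.3333993 × 10^9.
SE(Ŷ) = √(6.3333993 × 10^9) = 79582.7.

79582.7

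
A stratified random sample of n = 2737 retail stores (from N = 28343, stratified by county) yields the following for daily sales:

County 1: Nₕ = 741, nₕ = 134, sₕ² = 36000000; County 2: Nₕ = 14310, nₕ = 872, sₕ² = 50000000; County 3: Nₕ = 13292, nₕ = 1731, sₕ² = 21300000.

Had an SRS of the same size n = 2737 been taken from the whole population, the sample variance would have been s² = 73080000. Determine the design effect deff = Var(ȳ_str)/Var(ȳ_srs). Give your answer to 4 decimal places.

Var(ȳ_str) = Σ Wₕ²(1−fₕ)sₕ²/nₕ with Wₕ = Nₕ/28343:
  County 1: (741/28343)²·(1−134/741)·36000000/134 = 150.42256
  County 2: (14310/28343)²·(1−872/14310)·50000000/872 = 13725.752
  County 3: (13292/28343)²·(1−1731/13292)·21300000/1731 = 2353.8384
  → Var(ȳ_str) = 16230.013.
Var(ȳ_srs) = (1 − 2737/28343)·73080000/2737 = 24122.353.
deff = 16230.013 / 24122.353 = 0.6728.

0.6728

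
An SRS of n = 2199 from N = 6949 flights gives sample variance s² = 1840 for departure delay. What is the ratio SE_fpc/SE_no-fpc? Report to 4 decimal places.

f = n/N = 2199/6949 = 0.31644841.
SE_no-fpc = √(s²/n) = 0.91473711; SE_fpc = √((1−f)s²/n) = 0.75627883.
Ratio = √(1−f) = 0.82677179.

0.8268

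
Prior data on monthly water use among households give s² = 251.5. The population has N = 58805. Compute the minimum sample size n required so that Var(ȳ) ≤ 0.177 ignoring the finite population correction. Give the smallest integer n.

1421

Without fpc, n₀ = s²/D = 251.5/0.177 = 1420.9040.
Rounding up, n = 1421.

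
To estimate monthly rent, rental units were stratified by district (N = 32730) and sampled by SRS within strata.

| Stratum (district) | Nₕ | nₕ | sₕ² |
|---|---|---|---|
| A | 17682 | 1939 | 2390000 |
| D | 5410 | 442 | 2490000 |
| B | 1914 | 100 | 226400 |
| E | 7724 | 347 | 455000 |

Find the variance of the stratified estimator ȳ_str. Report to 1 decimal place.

538.7

Var(ȳ_str) = Σₕ Wₕ²(1 − fₕ)sₕ²/nₕ with Wₕ = Nₕ/N, N = 32730.
A: Wₕ = 0.54023831; term = 0.54023831²·(1 − 0.10965954)·2390000/1939 = 320.29264.
D: Wₕ = 0.16529178; term = 0.16529178²·(1 − 0.08170055)·2490000/442 = 141.33962.
B: Wₕ = 0.05847846; term = 0.05847846²·(1 − 0.05224660)·226400/100 = 7.3377621.
E: Wₕ = 0.23599145; term = 0.23599145²·(1 − 0.04492491)·455000/347 = 69.74482.
Sum = 538.71484.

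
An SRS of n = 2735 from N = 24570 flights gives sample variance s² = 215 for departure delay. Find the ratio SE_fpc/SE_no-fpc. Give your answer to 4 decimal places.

f = n/N = 2735/24570 = 0.11131461.
SE_no-fpc = √(s²/n) = 0.28037583; SE_fpc = √((1−f)s²/n) = 0.2643106.
Ratio = √(1−f) = 0.94270111.

0.9427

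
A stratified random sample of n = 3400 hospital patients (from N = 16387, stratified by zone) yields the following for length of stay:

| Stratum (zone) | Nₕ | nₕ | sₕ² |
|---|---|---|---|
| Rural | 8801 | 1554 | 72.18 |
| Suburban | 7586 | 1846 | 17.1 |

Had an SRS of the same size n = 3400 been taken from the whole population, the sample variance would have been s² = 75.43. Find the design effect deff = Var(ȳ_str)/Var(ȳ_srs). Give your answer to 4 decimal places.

Var(ȳ_str) = Σ Wₕ²(1−fₕ)sₕ²/nₕ with Wₕ = Nₕ/16387:
  Rural: (8801/16387)²·(1−1554/8801)·72.18/1554 = 0.011032076
  Suburban: (7586/16387)²·(1−1846/7586)·17.1/1846 = 0.0015020702
  → Var(ȳ_str) = 0.012534146.
Var(ȳ_srs) = (1 − 3400/16387)·75.43/3400 = 0.017582255.
deff = 0.012534146 / 0.017582255 = 0.7129.

0.7129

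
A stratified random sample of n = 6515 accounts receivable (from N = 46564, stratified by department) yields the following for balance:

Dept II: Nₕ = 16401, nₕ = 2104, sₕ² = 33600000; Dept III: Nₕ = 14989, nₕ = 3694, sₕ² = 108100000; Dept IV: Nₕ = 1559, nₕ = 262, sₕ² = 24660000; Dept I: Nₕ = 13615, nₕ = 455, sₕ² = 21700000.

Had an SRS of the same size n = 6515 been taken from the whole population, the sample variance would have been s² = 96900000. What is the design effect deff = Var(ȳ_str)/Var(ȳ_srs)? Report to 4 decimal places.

0.6286

Var(ȳ_str) = Σ Wₕ²(1−fₕ)sₕ²/nₕ with Wₕ = Nₕ/46564:
  Dept II: (16401/46564)²·(1−2104/16401)·33600000/2104 = 1727.0632
  Dept III: (14989/46564)²·(1−3694/14989)·108100000/3694 = 2285.0049
  Dept IV: (1559/46564)²·(1−262/1559)·24660000/262 = 87.776308
  Dept I: (13615/46564)²·(1−455/13615)·21700000/455 = 3941.135
  → Var(ȳ_str) = 8040.9794.
Var(ȳ_srs) = (1 − 6515/46564)·96900000/6515 = 12792.362.
deff = 8040.9794 / 12792.362 = 0.6286.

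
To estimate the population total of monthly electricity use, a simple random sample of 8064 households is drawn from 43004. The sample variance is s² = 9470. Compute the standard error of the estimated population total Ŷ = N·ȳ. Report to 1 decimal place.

42006.4

Var(Ŷ) = N²·Var(ȳ) = N²·(1 − n/N)·s²/n.
f = 8064/43004 = 0.18751744; Var(ȳ) = 0.81248256·9470/8064 = 0.95414309.
Var(Ŷ) = 43004² · 0.95414309 = 1.7645388 × 10^9.
SE(Ŷ) = √(1.7645388 × 10^9) = 42006.4.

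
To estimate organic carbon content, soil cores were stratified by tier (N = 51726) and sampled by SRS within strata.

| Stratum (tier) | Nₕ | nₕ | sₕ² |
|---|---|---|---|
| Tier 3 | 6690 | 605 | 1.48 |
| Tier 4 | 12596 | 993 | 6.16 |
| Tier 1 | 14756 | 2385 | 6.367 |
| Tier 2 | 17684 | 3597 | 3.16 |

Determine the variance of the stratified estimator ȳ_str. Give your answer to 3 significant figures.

Var(ȳ_str) = Σₕ Wₕ²(1 − fₕ)sₕ²/nₕ with Wₕ = Nₕ/N, N = 51726.
Tier 3: Wₕ = 0.12933534; term = 0.12933534²·(1 − 0.09043348)·1.48/605 = 3.7219904 × 10^-5.
Tier 4: Wₕ = 0.24351390; term = 0.24351390²·(1 − 0.07883455)·6.16/993 = 3.3885712 × 10^-4.
Tier 1: Wₕ = 0.28527240; term = 0.28527240²·(1 − 0.16162917)·6.367/2385 = 1.8213866 × 10^-4.
Tier 2: Wₕ = 0.34187836; term = 0.34187836²·(1 − 0.20340421)·3.16/3597 = 8.1795211 × 10^-5.
Sum = 6.400109 × 10^-4.

6.40 × 10^-4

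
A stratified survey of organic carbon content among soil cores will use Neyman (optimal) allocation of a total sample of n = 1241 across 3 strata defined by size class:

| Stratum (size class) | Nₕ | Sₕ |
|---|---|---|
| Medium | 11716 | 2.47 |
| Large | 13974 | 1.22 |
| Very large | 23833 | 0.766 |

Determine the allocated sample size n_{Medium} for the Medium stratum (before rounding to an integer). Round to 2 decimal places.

Neyman allocation: nₕ = n·NₕSₕ / Σⱼ NⱼSⱼ.
Σ NⱼSⱼ = 11716·2.47 + 13974·1.22 + 23833·0.766 = 64242.878.
n_{Medium} = 1241·11716·2.47 / 64242.878 = 559.01.

559.01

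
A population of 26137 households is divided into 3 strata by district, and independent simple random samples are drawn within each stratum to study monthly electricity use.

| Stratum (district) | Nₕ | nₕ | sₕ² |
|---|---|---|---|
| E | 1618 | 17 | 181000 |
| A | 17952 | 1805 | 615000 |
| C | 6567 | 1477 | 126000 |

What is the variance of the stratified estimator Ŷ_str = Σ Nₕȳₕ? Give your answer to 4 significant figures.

1.292 × 10^11

Var(Ŷ_str) = Σₕ Nₕ²(1 − fₕ)sₕ²/nₕ.
E: 1618²·(1 − 17/1618)·181000/17 = 2.7580333 × 10^10.
A: 17952²·(1 − 1805/17952)·615000/1805 = 9.8764892 × 10^10.
C: 6567²·(1 − 1477/6567)·126000/1477 = 2.8515097 × 10^9.
Sum = 1.2919673 × 10^11.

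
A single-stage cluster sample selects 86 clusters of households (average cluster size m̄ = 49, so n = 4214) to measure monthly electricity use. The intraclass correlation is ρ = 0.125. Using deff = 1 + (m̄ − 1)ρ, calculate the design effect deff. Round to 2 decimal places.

deff = 1 + (49 − 1)·0.125 = 1 + 6 = 7.

7.00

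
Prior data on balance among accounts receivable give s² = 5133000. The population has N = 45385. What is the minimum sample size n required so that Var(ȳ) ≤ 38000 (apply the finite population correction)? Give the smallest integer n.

Without fpc, n₀ = s²/D = 5133000/38000 = 135.0789.
With fpc, (1 − n/N)·s²/n ≤ D requires n ≥ n₀/(1 + n₀/N) = 135.0789/(1 + 135.0789/45385) = 134.6781.
Rounding up, n = 135.

135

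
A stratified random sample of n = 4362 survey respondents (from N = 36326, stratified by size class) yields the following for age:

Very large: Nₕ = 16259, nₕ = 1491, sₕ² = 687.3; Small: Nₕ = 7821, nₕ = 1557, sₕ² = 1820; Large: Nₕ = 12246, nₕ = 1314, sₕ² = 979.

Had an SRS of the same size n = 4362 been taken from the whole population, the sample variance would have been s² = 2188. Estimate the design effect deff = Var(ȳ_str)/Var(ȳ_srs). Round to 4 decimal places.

Var(ȳ_str) = Σ Wₕ²(1−fₕ)sₕ²/nₕ with Wₕ = Nₕ/36326:
  Very large: (16259/36326)²·(1−1491/16259)·687.3/1491 = 0.083878191
  Small: (7821/36326)²·(1−1557/7821)·1820/1557 = 0.043397194
  Large: (12246/36326)²·(1−1314/12246)·979/1314 = 0.075586815
  → Var(ȳ_str) = 0.2028622.
Var(ȳ_srs) = (1 − 4362/36326)·2188/4362 = 0.44137243.
deff = 0.2028622 / 0.44137243 = 0.4596.

0.4596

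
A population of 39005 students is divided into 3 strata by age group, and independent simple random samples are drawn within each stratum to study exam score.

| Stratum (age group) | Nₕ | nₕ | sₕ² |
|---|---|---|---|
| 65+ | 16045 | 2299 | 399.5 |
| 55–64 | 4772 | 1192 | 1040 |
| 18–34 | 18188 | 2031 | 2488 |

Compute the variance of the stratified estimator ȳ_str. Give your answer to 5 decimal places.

Var(ȳ_str) = Σₕ Wₕ²(1 − fₕ)sₕ²/nₕ with Wₕ = Nₕ/N, N = 39005.
65+: Wₕ = 0.41135752; term = 0.41135752²·(1 − 0.14328451)·399.5/2299 = 0.025191458.
55–64: Wₕ = 0.12234329; term = 0.12234329²·(1 − 0.24979044)·1040/1192 = 0.009797155.
18–34: Wₕ = 0.46629919; term = 0.46629919²·(1 − 0.11166703)·2488/2031 = 0.23661679.
Sum = 0.2716054.

0.27161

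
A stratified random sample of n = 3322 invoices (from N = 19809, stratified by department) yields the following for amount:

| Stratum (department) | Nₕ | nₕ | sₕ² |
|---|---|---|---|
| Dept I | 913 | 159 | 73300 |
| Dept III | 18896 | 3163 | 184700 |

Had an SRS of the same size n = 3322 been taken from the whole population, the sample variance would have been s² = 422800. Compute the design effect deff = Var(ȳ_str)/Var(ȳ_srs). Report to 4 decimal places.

Var(ȳ_str) = Σ Wₕ²(1−fₕ)sₕ²/nₕ with Wₕ = Nₕ/19809:
  Dept I: (913/19809)²·(1−159/913)·73300/159 = 0.80876783
  Dept III: (18896/19809)²·(1−3163/18896)·184700/3163 = 44.240907
  → Var(ȳ_str) = 45.049675.
Var(ȳ_srs) = (1 − 3322/19809)·422800/3322 = 105.92889.
deff = 45.049675 / 105.92889 = 0.4253.

0.4253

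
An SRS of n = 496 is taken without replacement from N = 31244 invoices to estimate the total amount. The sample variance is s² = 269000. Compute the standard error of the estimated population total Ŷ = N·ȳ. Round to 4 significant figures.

721800

Var(Ŷ) = N²·Var(ȳ) = N²·(1 − n/N)·s²/n.
f = 496/31244 = 0.01587505; Var(ȳ) = 0.98412495·269000/496 = 533.72906.
Var(Ŷ) = 31244² · 533.72906 = 5.2101966 × 10^11.
SE(Ŷ) = √(5.2101966 × 10^11) = 721800.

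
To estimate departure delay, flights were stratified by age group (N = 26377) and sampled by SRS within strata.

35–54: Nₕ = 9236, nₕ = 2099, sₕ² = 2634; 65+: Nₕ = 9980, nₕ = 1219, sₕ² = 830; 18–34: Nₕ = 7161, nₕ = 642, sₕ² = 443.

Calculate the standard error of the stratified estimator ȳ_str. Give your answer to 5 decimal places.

0.50076

Var(ȳ_str) = Σₕ Wₕ²(1 − fₕ)sₕ²/nₕ with Wₕ = Nₕ/N, N = 26377.
35–54: Wₕ = 0.35015354; term = 0.35015354²·(1 − 0.22726288)·2634/2099 = 0.11889187.
65+: Wₕ = 0.37835993; term = 0.37835993²·(1 − 0.12214429)·830/1219 = 0.085567296.
18–34: Wₕ = 0.27148652; term = 0.27148652²·(1 − 0.08965228)·443/642 = 0.046299101.
Sum = 0.25075827.
SE = √(0.25075827) = 0.50076.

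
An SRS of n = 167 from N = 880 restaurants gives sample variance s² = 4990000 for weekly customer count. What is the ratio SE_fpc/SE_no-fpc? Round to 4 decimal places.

f = n/N = 167/880 = 0.18977273.
SE_no-fpc = √(s²/n) = 172.85902; SE_fpc = √((1−f)s²/n) = 155.59494.
Ratio = √(1−f) = 0.90012625.

0.9001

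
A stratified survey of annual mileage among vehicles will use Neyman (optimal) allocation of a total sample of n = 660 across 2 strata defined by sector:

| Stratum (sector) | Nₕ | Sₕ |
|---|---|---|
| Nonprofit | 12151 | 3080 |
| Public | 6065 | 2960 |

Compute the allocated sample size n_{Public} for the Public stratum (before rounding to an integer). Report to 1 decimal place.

214.0

Neyman allocation: nₕ = n·NₕSₕ / Σⱼ NⱼSⱼ.
Σ NⱼSⱼ = 12151·3080 + 6065·2960 = 5.537748 × 10^7.
n_{Public} = 660·6065·2960 / (5.537748 × 10^7) = 214.0.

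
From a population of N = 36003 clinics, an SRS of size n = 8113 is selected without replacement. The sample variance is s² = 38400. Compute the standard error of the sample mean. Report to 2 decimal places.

1.91

Under SRS without replacement, Var(ȳ) = (1 − f)·s²/n with f = n/N = 8113/36003 = 0.22534233.
Var(ȳ) = (1 − 0.22534233)·38400/8113 = 0.77465767·4.7331443 = 3.6665666.
SE(ȳ) = √(3.6665666) = 1.91.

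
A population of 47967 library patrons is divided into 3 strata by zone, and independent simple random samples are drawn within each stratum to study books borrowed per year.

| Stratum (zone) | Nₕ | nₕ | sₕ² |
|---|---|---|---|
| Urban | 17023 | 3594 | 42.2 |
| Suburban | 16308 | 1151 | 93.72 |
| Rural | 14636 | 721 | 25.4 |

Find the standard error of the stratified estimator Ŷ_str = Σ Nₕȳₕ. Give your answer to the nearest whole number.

5476

Var(Ŷ_str) = Σₕ Nₕ²(1 − fₕ)sₕ²/nₕ.
Urban: 17023²·(1 − 3594/17023)·42.2/3594 = 2.6841955 × 10^6.
Suburban: 16308²·(1 − 1151/16308)·93.72/1151 = 2.0126623 × 10^7.
Rural: 14636²·(1 − 721/14636)·25.4/721 = 7.1747052 × 10^6.
Sum = 2.9985524 × 10^7.
SE = √(2.9985524 × 10^7) = 5476.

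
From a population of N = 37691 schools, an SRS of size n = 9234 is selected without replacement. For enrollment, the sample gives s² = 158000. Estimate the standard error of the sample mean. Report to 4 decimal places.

3.5943

Under SRS without replacement, Var(ȳ) = (1 − f)·s²/n with f = n/N = 9234/37691 = 0.24499217.
Var(ȳ) = (1 − 0.24499217)·158000/9234 = 0.75500783·17.110678 = 12.918696.
SE(ȳ) = √(12.918696) = 3.5943.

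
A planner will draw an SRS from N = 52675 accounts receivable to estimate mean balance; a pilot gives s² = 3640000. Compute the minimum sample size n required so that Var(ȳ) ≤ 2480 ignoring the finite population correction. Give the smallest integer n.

Without fpc, n₀ = s²/D = 3640000/2480 = 1467.7419.
Rounding up, n = 1468.

1468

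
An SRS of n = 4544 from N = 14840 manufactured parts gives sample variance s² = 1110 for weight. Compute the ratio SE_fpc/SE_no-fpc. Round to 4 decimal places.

0.8329

f = n/N = 4544/14840 = 0.30619946.
SE_no-fpc = √(s²/n) = 0.49424505; SE_fpc = √((1−f)s²/n) = 0.41167988.
Ratio = √(1−f) = 0.83294690.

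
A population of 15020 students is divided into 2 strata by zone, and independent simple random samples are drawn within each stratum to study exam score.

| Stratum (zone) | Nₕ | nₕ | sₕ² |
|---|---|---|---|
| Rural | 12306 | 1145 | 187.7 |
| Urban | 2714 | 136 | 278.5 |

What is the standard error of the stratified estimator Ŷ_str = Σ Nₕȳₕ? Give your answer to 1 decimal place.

6069.9

Var(Ŷ_str) = Σₕ Nₕ²(1 − fₕ)sₕ²/nₕ.
Rural: 12306²·(1 − 1145/12306)·187.7/1145 = 2.2515355 × 10^7.
Urban: 2714²·(1 − 136/2714)·278.5/136 = 1.4327785 × 10^7.
Sum = 3.684314 × 10^7.
SE = √(3.684314 × 10^7) = 6069.9.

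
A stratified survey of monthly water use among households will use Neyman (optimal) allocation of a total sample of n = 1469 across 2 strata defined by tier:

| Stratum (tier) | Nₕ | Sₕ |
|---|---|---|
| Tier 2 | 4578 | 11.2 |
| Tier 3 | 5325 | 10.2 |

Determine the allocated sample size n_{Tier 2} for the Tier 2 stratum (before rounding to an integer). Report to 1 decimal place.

713.3

Neyman allocation: nₕ = n·NₕSₕ / Σⱼ NⱼSⱼ.
Σ NⱼSⱼ = 4578·11.2 + 5325·10.2 = 105588.6.
n_{Tier 2} = 1469·4578·11.2 / 105588.6 = 713.3.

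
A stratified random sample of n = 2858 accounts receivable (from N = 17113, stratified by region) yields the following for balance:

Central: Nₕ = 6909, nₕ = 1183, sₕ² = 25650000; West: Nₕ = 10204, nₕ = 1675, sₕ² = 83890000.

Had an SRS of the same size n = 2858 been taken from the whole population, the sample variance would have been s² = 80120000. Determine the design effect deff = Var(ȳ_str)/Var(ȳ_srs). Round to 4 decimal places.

Var(ȳ_str) = Σ Wₕ²(1−fₕ)sₕ²/nₕ with Wₕ = Nₕ/17113:
  Central: (6909/17113)²·(1−1183/6909)·25650000/1183 = 2928.9831
  West: (10204/17113)²·(1−1675/10204)·83890000/1675 = 14883.725
  → Var(ȳ_str) = 17812.708.
Var(ȳ_srs) = (1 − 2858/17113)·80120000/2858 = 23351.769.
deff = 17812.708 / 23351.769 = 0.7628.

0.7628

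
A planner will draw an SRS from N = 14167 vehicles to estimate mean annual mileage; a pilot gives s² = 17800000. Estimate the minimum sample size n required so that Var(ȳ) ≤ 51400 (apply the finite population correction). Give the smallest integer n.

Without fpc, n₀ = s²/D = 17800000/51400 = 346.3035.
With fpc, (1 − n/N)·s²/n ≤ D requires n ≥ n₀/(1 + n₀/N) = 346.3035/(1 + 346.3035/14167) = 338.0403.
Rounding up, n = 339.

339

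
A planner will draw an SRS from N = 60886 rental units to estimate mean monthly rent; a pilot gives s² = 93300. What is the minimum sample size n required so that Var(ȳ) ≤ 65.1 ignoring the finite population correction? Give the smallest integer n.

1434

Without fpc, n₀ = s²/D = 93300/65.1 = 1433.1797.
Rounding up, n = 1434.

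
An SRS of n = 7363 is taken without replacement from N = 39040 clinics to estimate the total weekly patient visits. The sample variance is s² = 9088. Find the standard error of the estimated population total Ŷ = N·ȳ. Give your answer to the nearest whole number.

Var(Ŷ) = N²·Var(ȳ) = N²·(1 − n/N)·s²/n.
f = 7363/39040 = 0.18860143; Var(ȳ) = 0.81139857·9088/7363 = 1.0014926.
Var(Ŷ) = 39040² · 1.0014926 = 1.5263965 × 10^9.
SE(Ŷ) = √(1.5263965 × 10^9) = 39069.

39069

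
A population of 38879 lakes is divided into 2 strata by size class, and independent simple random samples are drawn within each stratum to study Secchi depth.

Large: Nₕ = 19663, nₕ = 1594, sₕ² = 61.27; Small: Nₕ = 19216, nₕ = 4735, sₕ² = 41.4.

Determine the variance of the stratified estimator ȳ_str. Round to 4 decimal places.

0.0106

Var(ȳ_str) = Σₕ Wₕ²(1 − fₕ)sₕ²/nₕ with Wₕ = Nₕ/N, N = 38879.
Large: Wₕ = 0.50574860; term = 0.50574860²·(1 − 0.08106596)·61.27/1594 = 0.0090346907.
Small: Wₕ = 0.49425140; term = 0.49425140²·(1 − 0.24640924)·41.4/4735 = 0.0016095769.
Sum = 0.010644268.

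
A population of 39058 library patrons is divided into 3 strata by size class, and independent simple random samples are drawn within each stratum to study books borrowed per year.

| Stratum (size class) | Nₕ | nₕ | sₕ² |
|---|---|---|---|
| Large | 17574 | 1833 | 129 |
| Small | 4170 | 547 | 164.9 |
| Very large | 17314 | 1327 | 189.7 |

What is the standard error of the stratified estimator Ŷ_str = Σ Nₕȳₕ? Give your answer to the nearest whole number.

7974

Var(Ŷ_str) = Σₕ Nₕ²(1 − fₕ)sₕ²/nₕ.
Large: 17574²·(1 − 1833/17574)·129/1833 = 1.9468397 × 10^7.
Small: 4170²·(1 − 547/4170)·164.9/547 = 4.5544687 × 10^6.
Very large: 17314²·(1 − 1327/17314)·189.7/1327 = 3.9569521 × 10^7.
Sum = 6.3592387 × 10^7.
SE = √(6.3592387 × 10^7) = 7974.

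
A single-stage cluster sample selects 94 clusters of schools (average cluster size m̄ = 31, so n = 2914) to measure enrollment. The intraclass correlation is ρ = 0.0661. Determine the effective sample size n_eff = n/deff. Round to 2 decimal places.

976.87

deff = 1 + (31 − 1)·0.0661 = 1 + 1.983 = 2.983.
n_eff = 2914 / 2.983 = 976.87.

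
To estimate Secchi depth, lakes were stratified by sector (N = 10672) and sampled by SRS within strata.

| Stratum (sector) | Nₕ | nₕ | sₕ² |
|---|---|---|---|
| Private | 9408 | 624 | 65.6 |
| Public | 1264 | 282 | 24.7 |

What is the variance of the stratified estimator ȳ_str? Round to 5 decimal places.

0.07724

Var(ȳ_str) = Σₕ Wₕ²(1 − fₕ)sₕ²/nₕ with Wₕ = Nₕ/N, N = 10672.
Private: Wₕ = 0.88155922; term = 0.88155922²·(1 − 0.06632653)·65.6/624 = 0.076281154.
Public: Wₕ = 0.11844078; term = 0.11844078²·(1 − 0.22310127)·24.7/282 = 9.5458537 × 10^-4.
Sum = 0.077235739.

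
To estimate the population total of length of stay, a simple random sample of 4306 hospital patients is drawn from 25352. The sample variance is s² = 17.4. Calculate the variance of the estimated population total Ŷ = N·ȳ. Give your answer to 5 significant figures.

2.1560 × 10^6

Var(Ŷ) = N²·Var(ȳ) = N²·(1 − n/N)·s²/n.
f = 4306/25352 = 0.16984853; Var(ȳ) = 0.83015147·17.4/4306 = 0.0033545368.
Var(Ŷ) = 25352² · 0.0033545368 = 2.156041 × 10^6.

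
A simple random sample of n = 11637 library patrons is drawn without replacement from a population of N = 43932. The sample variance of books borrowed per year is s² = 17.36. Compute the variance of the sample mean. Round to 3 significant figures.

0.00110

Under SRS without replacement, Var(ȳ) = (1 − f)·s²/n with f = n/N = 11637/43932 = 0.26488664.
Var(ȳ) = (1 − 0.26488664)·17.36/11637 = 0.73511336·0.0014917934 = 0.0010966373.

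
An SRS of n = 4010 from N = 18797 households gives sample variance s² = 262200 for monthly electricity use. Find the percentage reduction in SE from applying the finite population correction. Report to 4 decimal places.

f = n/N = 4010/18797 = 0.21333191.
SE_no-fpc = √(s²/n) = 8.086194; SE_fpc = √((1−f)s²/n) = 7.1719941.
Ratio = √(1−f) = 0.88694311. Reduction = 100·(1 − 0.88694311) = 11.3057%.

11.3057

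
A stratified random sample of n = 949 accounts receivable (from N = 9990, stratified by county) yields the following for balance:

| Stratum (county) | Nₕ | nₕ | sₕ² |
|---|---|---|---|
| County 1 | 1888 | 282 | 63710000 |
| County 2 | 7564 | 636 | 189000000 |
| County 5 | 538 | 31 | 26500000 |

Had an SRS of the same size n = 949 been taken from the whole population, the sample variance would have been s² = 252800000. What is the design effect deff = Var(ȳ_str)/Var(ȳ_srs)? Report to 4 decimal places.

0.6854

Var(ȳ_str) = Σ Wₕ²(1−fₕ)sₕ²/nₕ with Wₕ = Nₕ/9990:
  County 1: (1888/9990)²·(1−282/1888)·63710000/282 = 6863.9649
  County 2: (7564/9990)²·(1−636/7564)·189000000/636 = 156038.98
  County 5: (538/9990)²·(1−31/538)·26500000/31 = 2336.3798
  → Var(ȳ_str) = 165239.32.
Var(ȳ_srs) = (1 − 949/9990)·252800000/949 = 241080.36.
deff = 165239.32 / 241080.36 = 0.6854.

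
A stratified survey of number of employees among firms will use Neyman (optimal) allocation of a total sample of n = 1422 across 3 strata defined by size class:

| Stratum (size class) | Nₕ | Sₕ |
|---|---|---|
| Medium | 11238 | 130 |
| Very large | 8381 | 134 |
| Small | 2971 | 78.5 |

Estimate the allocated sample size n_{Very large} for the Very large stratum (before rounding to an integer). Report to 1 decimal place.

Neyman allocation: nₕ = n·NₕSₕ / Σⱼ NⱼSⱼ.
Σ NⱼSⱼ = 11238·130 + 8381·134 + 2971·78.5 = 2.8172175 × 10^6.
n_{Very large} = 1422·8381·134 / (2.8172175 × 10^6) = 566.9.

566.9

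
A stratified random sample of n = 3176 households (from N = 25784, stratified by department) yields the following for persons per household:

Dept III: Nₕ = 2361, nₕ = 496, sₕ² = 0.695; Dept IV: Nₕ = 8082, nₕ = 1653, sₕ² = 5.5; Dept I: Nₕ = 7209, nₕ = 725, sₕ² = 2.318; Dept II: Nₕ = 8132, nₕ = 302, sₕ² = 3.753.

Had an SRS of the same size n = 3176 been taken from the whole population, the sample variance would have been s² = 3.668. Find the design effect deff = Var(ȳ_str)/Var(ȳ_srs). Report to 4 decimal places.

Var(ȳ_str) = Σ Wₕ²(1−fₕ)sₕ²/nₕ with Wₕ = Nₕ/25784:
  Dept III: (2361/25784)²·(1−496/2361)·0.695/496 = 9.280628 × 10^-6
  Dept IV: (8082/25784)²·(1−1653/8082)·5.5/1653 = 2.6004681 × 10^-4
  Dept I: (7209/25784)²·(1−725/7209)·2.318/725 = 2.2479822 × 10^-4
  Dept II: (8132/25784)²·(1−302/8132)·3.753/302 = 0.001190228
  → Var(ȳ_str) = 0.0016843537.
Var(ȳ_srs) = (1 − 3176/25784)·3.668/3176 = 0.0010126531.
deff = 0.0016843537 / 0.0010126531 = 1.6633.

1.6633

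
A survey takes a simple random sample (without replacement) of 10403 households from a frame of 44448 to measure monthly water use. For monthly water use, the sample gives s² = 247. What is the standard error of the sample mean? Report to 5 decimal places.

Under SRS without replacement, Var(ȳ) = (1 − f)·s²/n with f = n/N = 10403/44448 = 0.23404878.
Var(ȳ) = (1 − 0.23404878)·247/10403 = 0.76595122·0.023743151 = 0.018186096.
SE(ȳ) = √(0.018186096) = 0.13486.

0.13486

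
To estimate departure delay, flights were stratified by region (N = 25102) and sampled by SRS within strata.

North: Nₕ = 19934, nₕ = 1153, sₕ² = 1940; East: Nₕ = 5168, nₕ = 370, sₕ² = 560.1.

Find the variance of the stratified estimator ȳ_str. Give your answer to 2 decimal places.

1.06

Var(ȳ_str) = Σₕ Wₕ²(1 − fₕ)sₕ²/nₕ with Wₕ = Nₕ/N, N = 25102.
North: Wₕ = 0.79411999; term = 0.79411999²·(1 − 0.05784087)·1940/1153 = 0.99969827.
East: Wₕ = 0.20588001; term = 0.20588001²·(1 − 0.07159443)·560.1/370 = 0.059570322.
Sum = 1.0592686.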